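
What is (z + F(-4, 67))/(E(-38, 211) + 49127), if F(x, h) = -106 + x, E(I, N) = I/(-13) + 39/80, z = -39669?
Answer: -41370160/51095627 ≈ -0.80966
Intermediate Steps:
E(I, N) = 39/80 - I/13 (E(I, N) = I*(-1/13) + 39*(1/80) = -I/13 + 39/80 = 39/80 - I/13)
(z + F(-4, 67))/(E(-38, 211) + 49127) = (-39669 + (-106 - 4))/((39/80 - 1/13*(-38)) + 49127) = (-39669 - 110)/((39/80 + 38/13) + 49127) = -39779/(3547/1040 + 49127) = -39779/51095627/1040 = -39779*1040/51095627 = -41370160/51095627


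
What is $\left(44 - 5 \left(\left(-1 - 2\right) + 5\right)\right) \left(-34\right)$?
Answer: $-1156$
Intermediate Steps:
$\left(44 - 5 \left(\left(-1 - 2\right) + 5\right)\right) \left(-34\right) = \left(44 - 5 \left(-3 + 5\right)\right) \left(-34\right) = \left(44 - 10\right) \left(-34\right) = 34 \left(-34\right) = -1156$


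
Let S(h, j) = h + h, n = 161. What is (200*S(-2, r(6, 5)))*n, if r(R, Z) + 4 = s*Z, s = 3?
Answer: -128800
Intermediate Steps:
r(R, Z) = -4 + 3*Z
S(h, j) = 2*h
(200*S(-2, r(6, 5)))*n = (200*(2*(-2)))*161 = (200*(-4))*161 = -800*161 = -128800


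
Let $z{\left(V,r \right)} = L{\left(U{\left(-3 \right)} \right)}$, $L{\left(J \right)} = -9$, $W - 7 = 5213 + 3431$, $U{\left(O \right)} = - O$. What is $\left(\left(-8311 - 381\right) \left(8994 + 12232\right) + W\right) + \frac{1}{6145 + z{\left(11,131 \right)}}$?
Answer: $- \frac{1132016778775}{6136} \approx -1.8449 \cdot 10^{8}$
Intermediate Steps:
$W = 8651$ ($W = 7 + \left(5213 + 3431\right) = 7 + 8644 = 8651$)
$z{\left(V,r \right)} = -9$
$\left(\left(-8311 - 381\right) \left(8994 + 12232\right) + W\right) + \frac{1}{6145 + z{\left(11,131 \right)}} = \left(\left(-8311 - 381\right) \left(8994 + 12232\right) + 8651\right) + \frac{1}{6145 - 9} = \left(\left(-8692\right) 21226 + 8651\right) + \frac{1}{6136} = \left(-184496392 + 8651\right) + \frac{1}{6136} = -184487741 + \frac{1}{6136} = - \frac{1132016778775}{6136}$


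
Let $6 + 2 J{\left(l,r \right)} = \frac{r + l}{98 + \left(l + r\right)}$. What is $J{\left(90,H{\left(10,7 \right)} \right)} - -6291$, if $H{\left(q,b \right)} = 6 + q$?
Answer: $\frac{1282805}{204} \approx 6288.3$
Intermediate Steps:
$J{\left(l,r \right)} = -3 + \frac{l + r}{2 \left(98 + l + r\right)}$ ($J{\left(l,r \right)} = -3 + \frac{\left(r + l\right) \frac{1}{98 + \left(l + r\right)}}{2} = -3 + \frac{\left(l + r\right) \frac{1}{98 + l + r}}{2} = -3 + \frac{\frac{1}{98 + l + r} \left(l + r\right)}{2} = -3 + \frac{l + r}{2 \left(98 + l + r\right)}$)
$J{\left(90,H{\left(10,7 \right)} \right)} - -6291 = \frac{-588 - 450 - 5 \left(6 + 10\right)}{2 \left(98 + 90 + \left(6 + 10\right)\right)} - -6291 = \frac{-588 - 450 - 80}{2 \left(98 + 90 + 16\right)} + 6291 = \frac{-588 - 450 - 80}{2 \cdot 204} + 6291 = \frac{1}{2} \cdot \frac{1}{204} \left(-1118\right) + 6291 = - \frac{559}{204} + 6291 = \frac{1282805}{204}$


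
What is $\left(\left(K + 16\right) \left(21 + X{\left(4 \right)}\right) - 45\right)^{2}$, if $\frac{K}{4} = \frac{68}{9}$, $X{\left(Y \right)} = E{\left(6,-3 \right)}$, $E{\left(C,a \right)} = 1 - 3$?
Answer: $\frac{56235001}{81} \approx 6.9426 \cdot 10^{5}$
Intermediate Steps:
$E{\left(C,a \right)} = -2$
$X{\left(Y \right)} = -2$
$K = \frac{272}{9}$ ($K = 4 \cdot \frac{68}{9} = \frac{272}{9} \approx 30.222$)
$\left(\left(K + 16\right) \left(21 + X{\left(4 \right)}\right) - 45\right)^{2} = \left(\left(\frac{272}{9} + 16\right) \left(21 - 2\right) - 45\right)^{2} = \left(\frac{416}{9} \cdot 19 - 45\right)^{2} = \left(\frac{7904}{9} - 45\right)^{2} = \left(\frac{7499}{9}\right)^{2} = \frac{56235001}{81}$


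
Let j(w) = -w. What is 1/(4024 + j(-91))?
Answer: 1/4115 ≈ 0.00024301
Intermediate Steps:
1/(4024 + j(-91)) = 1/(4024 - 1*(-91)) = 1/(4024 + 91) = 1/4115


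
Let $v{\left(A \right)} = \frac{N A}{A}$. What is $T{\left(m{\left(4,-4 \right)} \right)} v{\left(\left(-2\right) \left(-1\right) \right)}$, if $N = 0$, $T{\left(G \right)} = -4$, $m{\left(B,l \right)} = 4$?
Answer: $0$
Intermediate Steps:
$v{\left(A \right)} = 0$ ($v{\left(A \right)} = \frac{0 A}{A} = \frac{0}{A} = 0$)
$T{\left(m{\left(4,-4 \right)} \right)} v{\left(\left(-2\right) \left(-1\right) \right)} = \left(-4\right) 0 = 0$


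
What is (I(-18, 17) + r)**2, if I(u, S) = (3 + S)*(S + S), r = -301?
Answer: 143641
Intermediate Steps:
I(u, S) = 2*S*(3 + S) (I(u, S) = (3 + S)*(2*S) = 2*S*(3 + S))
(I(-18, 17) + r)**2 = (2*17*(3 + 17) - 301)**2 = (2*17*20 - 301)**2 = (680 - 301)**2 = 379**2 = 143641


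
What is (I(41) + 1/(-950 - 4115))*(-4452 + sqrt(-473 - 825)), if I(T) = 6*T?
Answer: -5547143028/5065 + 1245989*I*sqrt(1298)/5065 ≈ -1.0952e+6 + 8862.8*I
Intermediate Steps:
(I(41) + 1/(-950 - 4115))*(-4452 + sqrt(-473 - 825)) = (6*41 + 1/(-950 - 4115))*(-4452 + sqrt(-473 - 825)) = (246 + 1/(-5065))*(-4452 + sqrt(-1298)) = (246 - 1/5065)*(-4452 + I*sqrt(1298)) = 1245989*(-4452 + I*sqrt(1298))/5065 = -5547143028/5065 + 1245989*I*sqrt(1298)/5065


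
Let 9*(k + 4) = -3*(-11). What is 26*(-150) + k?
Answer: -11701/3 ≈ -3900.3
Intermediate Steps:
k = -⅓ (k = -4 + (-3*(-11))/9 = -4 + (⅑)*33 = -4 + 11/3 = -⅓ ≈ -0.33333)
26*(-150) + k = 26*(-150) - ⅓ = -3900 - ⅓ = -11701/3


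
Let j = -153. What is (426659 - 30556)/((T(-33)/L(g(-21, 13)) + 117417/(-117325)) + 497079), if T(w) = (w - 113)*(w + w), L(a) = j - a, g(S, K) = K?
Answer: 3857241111425/4839967857564 ≈ 0.79696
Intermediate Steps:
L(a) = -153 - a
T(w) = 2*w*(-113 + w) (T(w) = (-113 + w)*(2*w) = 2*w*(-113 + w))
(426659 - 30556)/((T(-33)/L(g(-21, 13)) + 117417/(-117325)) + 497079) = (426659 - 30556)/(((2*(-33)*(-113 - 33))/(-153 - 1*13) + 117417/(-117325)) + 497079) = 396103/(((2*(-33)*(-146))/(-153 - 13) + 117417*(-1/117325)) + 497079) = 396103/((9636/(-166) - 117417/117325) + 497079) = 396103/((9636*(-1/166) - 117417/117325) + 497079) = 396103/((-4818/83 - 117417/117325) + 497079) = 396103/(-575017461/9737975 + 497079) = 396103/(4839967857564/9737975) = 396103*(9737975/4839967857564) = 3857241111425/4839967857564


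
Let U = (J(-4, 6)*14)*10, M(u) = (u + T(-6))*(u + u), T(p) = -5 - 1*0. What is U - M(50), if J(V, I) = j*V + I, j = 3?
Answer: -5340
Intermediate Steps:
T(p) = -5 (T(p) = -5 + 0 = -5)
M(u) = 2*u*(-5 + u) (M(u) = (u - 5)*(u + u) = (-5 + u)*(2*u) = 2*u*(-5 + u))
J(V, I) = I + 3*V (J(V, I) = 3*V + I = I + 3*V)
U = -840 (U = ((6 + 3*(-4))*14)*10 = ((6 - 12)*14)*10 = -6*14*10 = -84*10 = -840)
U - M(50) = -840 - 2*50*(-5 + 50) = -840 - 2*50*45 = -840 - 1*4500 = -840 - 4500 = -5340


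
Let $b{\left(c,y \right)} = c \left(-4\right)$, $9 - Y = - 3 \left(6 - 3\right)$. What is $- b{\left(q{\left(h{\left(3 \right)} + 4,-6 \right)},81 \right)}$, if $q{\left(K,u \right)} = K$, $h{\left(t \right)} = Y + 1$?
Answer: $92$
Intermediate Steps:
$Y = 18$ ($Y = 9 - - 3 \left(6 - 3\right) = 9 - \left(-3\right) 3 = 9 - -9 = 9 + 9 = 18$)
$h{\left(t \right)} = 19$ ($h{\left(t \right)} = 18 + 1 = 19$)
$b{\left(c,y \right)} = - 4 c$
$- b{\left(q{\left(h{\left(3 \right)} + 4,-6 \right)},81 \right)} = - \left(-4\right) \left(19 + 4\right) = - \left(-4\right) 23 = \left(-1\right) \left(-92\right) = 92$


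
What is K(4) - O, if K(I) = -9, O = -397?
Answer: 388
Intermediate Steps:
K(4) - O = -9 - 1*(-397) = -9 + 397 = 388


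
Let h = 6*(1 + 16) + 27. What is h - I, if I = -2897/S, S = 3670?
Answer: 476327/3670 ≈ 129.79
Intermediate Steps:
I = -2897/3670 ≈ -0.78937
h = 129 (h = 6*17 + 27 = 102 + 27 = 129)
h - I = 129 - 1*(-2897/3670) = 129 + 2897/3670 = 476327/3670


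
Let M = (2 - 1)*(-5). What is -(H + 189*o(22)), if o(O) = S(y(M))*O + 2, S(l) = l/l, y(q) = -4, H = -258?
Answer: -4278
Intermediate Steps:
M = -5 (M = 1*(-5) = -5)
S(l) = 1
o(O) = 2 + O (o(O) = 1*O + 2 = O + 2 = 2 + O)
-(H + 189*o(22)) = -(-258 + 189*(2 + 22)) = -(-258 + 189*24) = -(-258 + 4536) = -1*4278 = -4278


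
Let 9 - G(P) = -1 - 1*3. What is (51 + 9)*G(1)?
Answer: 780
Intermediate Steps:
G(P) = 13 (G(P) = 9 - (-1 - 1*3) = 9 - (-1 - 3) = 9 - 1*(-4) = 9 + 4 = 13)
(51 + 9)*G(1) = (51 + 9)*13 = 60*13 = 780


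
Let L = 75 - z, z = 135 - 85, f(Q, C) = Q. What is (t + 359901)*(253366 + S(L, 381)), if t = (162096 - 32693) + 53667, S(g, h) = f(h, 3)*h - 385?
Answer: 216179559882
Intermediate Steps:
z = 50
L = 25 (L = 75 - 1*50 = 75 - 50 = 25)
S(g, h) = -385 + h² (S(g, h) = h*h - 385 = h² - 385 = -385 + h²)
t = 183070 (t = 129403 + 53667 = 183070)
(t + 359901)*(253366 + S(L, 381)) = (183070 + 359901)*(253366 + (-385 + 381²)) = 542971*(253366 + (-385 + 145161)) = 542971*(253366 + 144776) = 542971*398142 = 216179559882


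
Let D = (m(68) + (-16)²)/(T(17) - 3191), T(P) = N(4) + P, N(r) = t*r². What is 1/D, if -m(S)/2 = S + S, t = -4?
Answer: 1619/8 ≈ 202.38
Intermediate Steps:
N(r) = -4*r²
m(S) = -4*S (m(S) = -2*(S + S) = -4*S)
T(P) = -64 + P (T(P) = -4*4² + P = -4*16 + P = -64 + P)
D = 8/1619 (D = (-4*68 + (-16)²)/((-64 + 17) - 3191) = (-272 + 256)/(-47 - 3191) = -16/(-3238) = -16*(-1/3238) = 8/1619 ≈ 0.0049413)
1/D = 1/(8/1619) = 1619/8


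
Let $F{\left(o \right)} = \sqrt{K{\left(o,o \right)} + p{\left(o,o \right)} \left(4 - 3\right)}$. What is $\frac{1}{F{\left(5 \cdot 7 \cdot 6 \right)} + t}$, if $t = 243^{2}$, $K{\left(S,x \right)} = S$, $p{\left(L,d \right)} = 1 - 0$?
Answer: $\frac{59049}{3486784190} - \frac{\sqrt{211}}{3486784190} \approx 1.6931 \cdot 10^{-5}$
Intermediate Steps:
$p{\left(L,d \right)} = 1$ ($p{\left(L,d \right)} = 1 + 0 = 1$)
$t = 59049$
$F{\left(o \right)} = \sqrt{1 + o}$ ($F{\left(o \right)} = \sqrt{o + 1 \left(4 - 3\right)} = \sqrt{o + 1 \cdot 1} = \sqrt{o + 1} = \sqrt{1 + o}$)
$\frac{1}{F{\left(5 \cdot 7 \cdot 6 \right)} + t} = \frac{1}{\sqrt{1 + 5 \cdot 7 \cdot 6} + 59049} = \frac{1}{\sqrt{1 + 35 \cdot 6} + 59049} = \frac{1}{\sqrt{1 + 210} + 59049} = \frac{1}{\sqrt{211} + 59049} = \frac{1}{59049 + \sqrt{211}}$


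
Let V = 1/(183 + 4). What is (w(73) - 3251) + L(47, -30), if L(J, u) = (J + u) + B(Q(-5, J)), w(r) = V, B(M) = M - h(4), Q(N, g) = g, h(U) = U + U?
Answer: -597464/187 ≈ -3195.0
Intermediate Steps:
V = 1/187 ≈ 0.0053476
h(U) = 2*U
B(M) = -8 + M (B(M) = M - 2*4 = M - 1*8 = M - 8 = -8 + M)
w(r) = 1/187
L(J, u) = -8 + u + 2*J (L(J, u) = (J + u) + (-8 + J) = -8 + u + 2*J)
(w(73) - 3251) + L(47, -30) = (1/187 - 3251) + (-8 - 30 + 2*47) = -607936/187 + (-8 - 30 + 94) = -607936/187 + 56 = -597464/187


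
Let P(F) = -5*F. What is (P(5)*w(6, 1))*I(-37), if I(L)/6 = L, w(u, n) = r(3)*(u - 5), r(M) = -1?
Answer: -5550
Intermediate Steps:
w(u, n) = 5 - u (w(u, n) = -(u - 5) = -(-5 + u) = 5 - u)
I(L) = 6*L
(P(5)*w(6, 1))*I(-37) = ((-5*5)*(5 - 1*6))*(6*(-37)) = -25*(5 - 6)*(-222) = -25*(-1)*(-222) = 25*(-222) = -5550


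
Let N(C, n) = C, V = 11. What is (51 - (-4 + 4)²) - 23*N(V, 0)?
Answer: -202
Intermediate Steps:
(51 - (-4 + 4)²) - 23*N(V, 0) = (51 - (-4 + 4)²) - 23*11 = (51 - 1*0²) - 253 = (51 - 1*0) - 253 = (51 + 0) - 253 = 51 - 253 = -202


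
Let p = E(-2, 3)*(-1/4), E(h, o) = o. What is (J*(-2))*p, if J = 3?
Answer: 9/2 ≈ 4.5000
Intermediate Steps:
p = -¾ (p = 3*(-1/4) = 3*(-1*¼) = 3*(-¼) = -¾ ≈ -0.75000)
(J*(-2))*p = (3*(-2))*(-¾) = -6*(-¾) = 9/2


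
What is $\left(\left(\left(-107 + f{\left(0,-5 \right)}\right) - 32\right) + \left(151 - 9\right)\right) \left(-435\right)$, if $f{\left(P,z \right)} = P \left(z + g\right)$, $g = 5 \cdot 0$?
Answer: $-1305$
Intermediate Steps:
$g = 0$
$f{\left(P,z \right)} = P z$ ($f{\left(P,z \right)} = P \left(z + 0\right) = P z$)
$\left(\left(\left(-107 + f{\left(0,-5 \right)}\right) - 32\right) + \left(151 - 9\right)\right) \left(-435\right) = \left(\left(\left(-107 + 0 \left(-5\right)\right) - 32\right) + \left(151 - 9\right)\right) \left(-435\right) = \left(\left(\left(-107 + 0\right) - 32\right) + 142\right) \left(-435\right) = \left(\left(-107 - 32\right) + 142\right) \left(-435\right) = \left(-139 + 142\right) \left(-435\right) = 3 \left(-435\right) = -1305$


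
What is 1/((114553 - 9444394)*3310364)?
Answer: -1/30885169772124 ≈ -3.2378e-14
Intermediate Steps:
1/((114553 - 9444394)*3310364) = (1/3310364)/(-9329841) = -1/9329841*1/3310364 = -1/30885169772124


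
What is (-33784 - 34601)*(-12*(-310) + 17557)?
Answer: -1455027645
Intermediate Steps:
(-33784 - 34601)*(-12*(-310) + 17557) = -68385*(3720 + 17557) = -68385*21277 = -1455027645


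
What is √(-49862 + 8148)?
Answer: I*√41714 ≈ 204.24*I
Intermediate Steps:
√(-49862 + 8148) = √(-41714) = I*√41714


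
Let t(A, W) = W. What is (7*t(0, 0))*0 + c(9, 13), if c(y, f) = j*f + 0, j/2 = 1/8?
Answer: 13/4 ≈ 3.2500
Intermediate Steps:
j = 1/4 (j = 2/8 = 2*(1/8) = 1/4 ≈ 0.25000)
c(y, f) = f/4 (c(y, f) = f/4 + 0 = f/4)
(7*t(0, 0))*0 + c(9, 13) = (7*0)*0 + (1/4)*13 = 0*0 + 13/4 = 0 + 13/4 = 13/4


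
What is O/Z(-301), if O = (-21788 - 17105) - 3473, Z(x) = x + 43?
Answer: 7061/43 ≈ 164.21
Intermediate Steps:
Z(x) = 43 + x
O = -42366 (O = -38893 - 3473 = -42366)
O/Z(-301) = -42366/(43 - 301) = -42366/(-258) = -42366*(-1/258) = 7061/43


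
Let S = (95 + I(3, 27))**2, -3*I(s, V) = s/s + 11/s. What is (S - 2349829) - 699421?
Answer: -246281969/81 ≈ -3.0405e+6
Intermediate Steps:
I(s, V) = -1/3 - 11/(3*s) (I(s, V) = -(s/s + 11/s)/3 = -(1 + 11/s)/3 = -1/3 - 11/(3*s))
S = 707281/81 (S = (95 + (1/3)*(-11 - 1*3)/3)**2 = (95 + (1/3)*(1/3)*(-11 - 3))**2 = (95 + (1/3)*(1/3)*(-14))**2 = (95 - 14/9)**2 = (841/9)**2 = 707281/81 ≈ 8731.9)
(S - 2349829) - 699421 = (707281/81 - 2349829) - 699421 = -189628868/81 - 699421 = -246281969/81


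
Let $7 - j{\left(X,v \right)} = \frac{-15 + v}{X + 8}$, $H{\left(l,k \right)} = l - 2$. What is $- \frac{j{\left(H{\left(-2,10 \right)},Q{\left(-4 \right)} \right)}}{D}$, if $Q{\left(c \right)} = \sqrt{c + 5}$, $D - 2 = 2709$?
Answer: $- \frac{21}{5422} \approx -0.0038731$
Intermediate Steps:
$D = 2711$ ($D = 2 + 2709 = 2711$)
$Q{\left(c \right)} = \sqrt{5 + c}$
$H{\left(l,k \right)} = -2 + l$
$j{\left(X,v \right)} = 7 - \frac{-15 + v}{8 + X}$ ($j{\left(X,v \right)} = 7 - \frac{-15 + v}{X + 8} = 7 - \frac{-15 + v}{8 + X}$)
$- \frac{j{\left(H{\left(-2,10 \right)},Q{\left(-4 \right)} \right)}}{D} = - \frac{\frac{1}{8 - 4} \left(71 - \sqrt{5 - 4} + 7 \left(-2 - 2\right)\right)}{2711} = - \frac{\frac{1}{8 - 4} \left(71 - \sqrt{1} + 7 \left(-4\right)\right)}{2711} = - \frac{\frac{1}{4} \left(71 - 1 - 28\right)}{2711} = - \frac{\frac{1}{4} \cdot 42}{2711} = - \frac{21}{2 \cdot 2711} = \left(-1\right) \frac{21}{5422} = - \frac{21}{5422}$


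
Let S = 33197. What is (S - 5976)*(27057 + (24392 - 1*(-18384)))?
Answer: 1900924093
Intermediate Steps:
(S - 5976)*(27057 + (24392 - 1*(-18384))) = (33197 - 5976)*(27057 + (24392 - 1*(-18384))) = 27221*(27057 + (24392 + 18384)) = 27221*(27057 + 42776) = 27221*69833 = 1900924093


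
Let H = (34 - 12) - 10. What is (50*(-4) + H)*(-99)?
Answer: 18612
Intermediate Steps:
H = 12 (H = 22 - 10 = 12)
(50*(-4) + H)*(-99) = (50*(-4) + 12)*(-99) = (-200 + 12)*(-99) = -188*(-99) = 18612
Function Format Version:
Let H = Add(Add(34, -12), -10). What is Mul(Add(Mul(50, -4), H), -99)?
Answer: 18612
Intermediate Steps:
H = 12 (H = Add(22, -10) = 12)
Mul(Add(Mul(50, -4), H), -99) = Mul(Add(Mul(50, -4), 12), -99) = Mul(Add(-200, 12), -99) = Mul(-188, -99) = 18612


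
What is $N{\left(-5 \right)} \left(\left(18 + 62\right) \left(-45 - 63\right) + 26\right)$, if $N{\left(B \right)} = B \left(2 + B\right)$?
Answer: $-129210$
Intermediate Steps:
$N{\left(-5 \right)} \left(\left(18 + 62\right) \left(-45 - 63\right) + 26\right) = - 5 \left(2 - 5\right) \left(\left(18 + 62\right) \left(-45 - 63\right) + 26\right) = \left(-5\right) \left(-3\right) \left(80 \left(-108\right) + 26\right) = 15 \left(-8640 + 26\right) = 15 \left(-8614\right) = -129210$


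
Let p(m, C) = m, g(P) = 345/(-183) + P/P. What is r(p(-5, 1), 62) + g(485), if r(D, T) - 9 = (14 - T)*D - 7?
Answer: 14708/61 ≈ 241.11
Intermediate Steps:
g(P) = -54/61 (g(P) = 345*(-1/183) + 1 = -115/61 + 1 = -54/61)
r(D, T) = 2 + D*(14 - T) (r(D, T) = 9 + ((14 - T)*D - 7) = 9 + (D*(14 - T) - 7) = 9 + (-7 + D*(14 - T)) = 2 + D*(14 - T))
r(p(-5, 1), 62) + g(485) = (2 + 14*(-5) - 1*(-5)*62) - 54/61 = (2 - 70 + 310) - 54/61 = 242 - 54/61 = 14708/61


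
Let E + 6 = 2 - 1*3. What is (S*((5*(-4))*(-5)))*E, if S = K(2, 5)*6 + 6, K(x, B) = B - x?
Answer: -16800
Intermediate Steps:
S = 24 (S = (5 - 1*2)*6 + 6 = (5 - 2)*6 + 6 = 3*6 + 6 = 18 + 6 = 24)
E = -7 (E = -6 + (2 - 1*3) = -6 + (2 - 3) = -6 - 1 = -7)
(S*((5*(-4))*(-5)))*E = (24*((5*(-4))*(-5)))*(-7) = (24*(-20*(-5)))*(-7) = (24*100)*(-7) = 2400*(-7) = -16800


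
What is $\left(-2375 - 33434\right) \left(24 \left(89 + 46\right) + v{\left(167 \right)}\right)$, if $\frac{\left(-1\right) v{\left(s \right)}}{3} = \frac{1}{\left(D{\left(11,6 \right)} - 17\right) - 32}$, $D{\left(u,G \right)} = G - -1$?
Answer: $- \frac{1624332049}{14} \approx -1.1602 \cdot 10^{8}$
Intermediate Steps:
$D{\left(u,G \right)} = 1 + G$ ($D{\left(u,G \right)} = G + 1 = 1 + G$)
$v{\left(s \right)} = \frac{1}{14}$ ($v{\left(s \right)} = - \frac{3}{\left(\left(1 + 6\right) - 17\right) - 32} = - \frac{3}{\left(7 - 17\right) - 32} = - \frac{3}{-10 - 32} = - \frac{3}{-42} = \left(-3\right) \left(- \frac{1}{42}\right) = \frac{1}{14}$)
$\left(-2375 - 33434\right) \left(24 \left(89 + 46\right) + v{\left(167 \right)}\right) = \left(-2375 - 33434\right) \left(24 \left(89 + 46\right) + \frac{1}{14}\right) = - 35809 \left(24 \cdot 135 + \frac{1}{14}\right) = - 35809 \left(3240 + \frac{1}{14}\right) = \left(-35809\right) \frac{45361}{14} = - \frac{1624332049}{14}$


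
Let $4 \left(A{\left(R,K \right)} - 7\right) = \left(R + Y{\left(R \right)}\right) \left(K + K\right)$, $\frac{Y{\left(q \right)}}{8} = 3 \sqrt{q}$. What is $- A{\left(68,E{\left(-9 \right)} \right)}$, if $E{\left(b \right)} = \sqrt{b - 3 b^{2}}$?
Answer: $-7 - 204 i \sqrt{7} - 144 i \sqrt{119} \approx -7.0 - 2110.6 i$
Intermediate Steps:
$Y{\left(q \right)} = 24 \sqrt{q}$ ($Y{\left(q \right)} = 8 \cdot 3 \sqrt{q} = 24 \sqrt{q}$)
$A{\left(R,K \right)} = 7 + \frac{K \left(R + 24 \sqrt{R}\right)}{2}$ ($A{\left(R,K \right)} = 7 + \frac{\left(R + 24 \sqrt{R}\right) \left(K + K\right)}{4} = 7 + \frac{\left(R + 24 \sqrt{R}\right) 2 K}{4} = 7 + \frac{2 K \left(R + 24 \sqrt{R}\right)}{4} = 7 + \frac{K \left(R + 24 \sqrt{R}\right)}{2}$)
$- A{\left(68,E{\left(-9 \right)} \right)} = - (7 + \frac{1}{2} \sqrt{- 9 \left(1 - -27\right)} 68 + 12 \sqrt{- 9 \left(1 - -27\right)} \sqrt{68}) = - (7 + \frac{1}{2} \sqrt{- 9 \left(1 + 27\right)} 68 + 12 \sqrt{- 9 \left(1 + 27\right)} 2 \sqrt{17}) = - (7 + \frac{1}{2} \sqrt{\left(-9\right) 28} \cdot 68 + 12 \sqrt{\left(-9\right) 28} \cdot 2 \sqrt{17}) = - (7 + \frac{1}{2} \sqrt{-252} \cdot 68 + 12 \sqrt{-252} \cdot 2 \sqrt{17}) = - (7 + \frac{1}{2} \cdot 6 i \sqrt{7} \cdot 68 + 12 \cdot 6 i \sqrt{7} \cdot 2 \sqrt{17}) = - (7 + 204 i \sqrt{7} + 144 i \sqrt{119}) = - (7 + 144 i \sqrt{119} + 204 i \sqrt{7}) = -7 - 204 i \sqrt{7} - 144 i \sqrt{119}$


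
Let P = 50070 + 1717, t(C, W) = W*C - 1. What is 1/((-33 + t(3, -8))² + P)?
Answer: 1/55151 ≈ 1.8132e-5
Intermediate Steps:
t(C, W) = -1 + C*W (t(C, W) = C*W - 1 = -1 + C*W)
P = 51787
1/((-33 + t(3, -8))² + P) = 1/((-33 + (-1 + 3*(-8)))² + 51787) = 1/((-33 + (-1 - 24))² + 51787) = 1/((-33 - 25)² + 51787) = 1/((-58)² + 51787) = 1/(3364 + 51787) = 1/55151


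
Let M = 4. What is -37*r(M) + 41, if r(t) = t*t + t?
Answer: -699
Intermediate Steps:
r(t) = t + t² (r(t) = t² + t = t + t²)
-37*r(M) + 41 = -148*(1 + 4) + 41 = -148*5 + 41 = -37*20 + 41 = -740 + 41 = -699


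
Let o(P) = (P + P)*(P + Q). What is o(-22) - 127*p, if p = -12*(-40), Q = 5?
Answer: -60212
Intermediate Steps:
o(P) = 2*P*(5 + P) (o(P) = (P + P)*(P + 5) = (2*P)*(5 + P) = 2*P*(5 + P))
p = 480
o(-22) - 127*p = 2*(-22)*(5 - 22) - 127*480 = 2*(-22)*(-17) - 60960 = 748 - 60960 = -60212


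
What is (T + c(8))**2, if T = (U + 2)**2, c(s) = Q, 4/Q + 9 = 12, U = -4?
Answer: 256/9 ≈ 28.444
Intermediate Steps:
Q = 4/3 (Q = 4/(-9 + 12) = 4/3 ≈ 1.3333)
c(s) = 4/3
T = 4 (T = (-4 + 2)**2 = (-2)**2 = 4)
(T + c(8))**2 = (4 + 4/3)**2 = (16/3)**2 = 256/9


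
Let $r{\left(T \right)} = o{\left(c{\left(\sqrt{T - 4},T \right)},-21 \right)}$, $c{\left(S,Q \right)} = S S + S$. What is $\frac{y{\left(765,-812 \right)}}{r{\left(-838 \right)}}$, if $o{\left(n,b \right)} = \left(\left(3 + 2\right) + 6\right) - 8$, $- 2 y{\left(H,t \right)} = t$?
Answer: $\frac{406}{3} \approx 135.33$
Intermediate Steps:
$y{\left(H,t \right)} = - \frac{t}{2}$
$c{\left(S,Q \right)} = S + S^{2}$ ($c{\left(S,Q \right)} = S^{2} + S = S + S^{2}$)
$o{\left(n,b \right)} = 3$ ($o{\left(n,b \right)} = \left(5 + 6\right) - 8 = 11 - 8 = 3$)
$r{\left(T \right)} = 3$
$\frac{y{\left(765,-812 \right)}}{r{\left(-838 \right)}} = \frac{\left(- \frac{1}{2}\right) \left(-812\right)}{3} = 406 \cdot \frac{1}{3} = \frac{406}{3}$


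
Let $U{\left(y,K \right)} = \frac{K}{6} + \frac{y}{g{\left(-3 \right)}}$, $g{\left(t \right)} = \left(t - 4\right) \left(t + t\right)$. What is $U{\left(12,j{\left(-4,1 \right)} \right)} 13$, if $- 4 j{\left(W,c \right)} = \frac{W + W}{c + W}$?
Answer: $\frac{143}{63} \approx 2.2698$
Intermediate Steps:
$g{\left(t \right)} = 2 t \left(-4 + t\right)$ ($g{\left(t \right)} = \left(-4 + t\right) 2 t = 2 t \left(-4 + t\right)$)
$j{\left(W,c \right)} = - \frac{W}{2 \left(W + c\right)}$ ($j{\left(W,c \right)} = - \frac{\left(W + W\right) \frac{1}{c + W}}{4} = - \frac{2 W \frac{1}{W + c}}{4} = - \frac{W}{2 \left(W + c\right)}$)
$U{\left(y,K \right)} = \frac{K}{6} + \frac{y}{42}$ ($U{\left(y,K \right)} = \frac{K}{6} + \frac{y}{2 \left(-3\right) \left(-4 - 3\right)} = K \frac{1}{6} + \frac{y}{2 \left(-3\right) \left(-7\right)} = \frac{K}{6} + \frac{y}{42}$)
$U{\left(12,j{\left(-4,1 \right)} \right)} 13 = \left(\frac{\left(-1\right) \left(-4\right) \frac{1}{2 \left(-4\right) + 2 \cdot 1}}{6} + \frac{1}{42} \cdot 12\right) 13 = \left(\frac{\left(-1\right) \left(-4\right) \frac{1}{-8 + 2}}{6} + \frac{2}{7}\right) 13 = \left(\frac{\left(-1\right) \left(-4\right) \frac{1}{-6}}{6} + \frac{2}{7}\right) 13 = \left(\frac{\left(-1\right) \left(-4\right) \left(- \frac{1}{6}\right)}{6} + \frac{2}{7}\right) 13 = \left(\frac{1}{6} \left(- \frac{2}{3}\right) + \frac{2}{7}\right) 13 = \left(- \frac{1}{9} + \frac{2}{7}\right) 13 = \frac{11}{63} \cdot 13 = \frac{143}{63}$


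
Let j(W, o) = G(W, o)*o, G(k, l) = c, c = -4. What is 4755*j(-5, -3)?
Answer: 57060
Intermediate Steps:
G(k, l) = -4
j(W, o) = -4*o
4755*j(-5, -3) = 4755*(-4*(-3)) = 4755*12 = 57060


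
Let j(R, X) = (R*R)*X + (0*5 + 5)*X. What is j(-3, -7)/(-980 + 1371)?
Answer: -98/391 ≈ -0.25064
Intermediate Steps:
j(R, X) = 5*X + X*R² (j(R, X) = R²*X + (0 + 5)*X = X*R² + 5*X = 5*X + X*R²)
j(-3, -7)/(-980 + 1371) = (-7*(5 + (-3)²))/(-980 + 1371) = -7*(5 + 9)/391 = -7*14*(1/391) = -98*1/391 = -98/391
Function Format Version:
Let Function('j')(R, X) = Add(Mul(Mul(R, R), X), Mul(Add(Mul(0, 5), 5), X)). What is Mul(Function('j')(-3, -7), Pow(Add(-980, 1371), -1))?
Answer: Rational(-98, 391) ≈ -0.25064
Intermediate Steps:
Function('j')(R, X) = Add(Mul(5, X), Mul(X, Pow(R, 2))) (Function('j')(R, X) = Add(Mul(Pow(R, 2), X), Mul(Add(0, 5), X)) = Add(Mul(X, Pow(R, 2)), Mul(5, X)) = Add(Mul(5, X), Mul(X, Pow(R, 2))))
Mul(Function('j')(-3, -7), Pow(Add(-980, 1371), -1)) = Mul(Mul(-7, Add(5, Pow(-3, 2))), Pow(Add(-980, 1371), -1)) = Mul(Mul(-7, Add(5, 9)), Pow(391, -1)) = Mul(Mul(-7, 14), Rational(1, 391)) = Mul(-98, Rational(1, 391)) = Rational(-98, 391)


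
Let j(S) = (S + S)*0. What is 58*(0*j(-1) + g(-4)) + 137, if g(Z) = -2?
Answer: 21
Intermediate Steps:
j(S) = 0 (j(S) = (2*S)*0 = 0)
58*(0*j(-1) + g(-4)) + 137 = 58*(0*0 - 2) + 137 = 58*(0 - 2) + 137 = 58*(-2) + 137 = -116 + 137 = 21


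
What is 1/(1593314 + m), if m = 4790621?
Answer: 1/6383935 ≈ 1.5664e-7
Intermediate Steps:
1/(1593314 + m) = 1/(1593314 + 4790621) = 1/6383935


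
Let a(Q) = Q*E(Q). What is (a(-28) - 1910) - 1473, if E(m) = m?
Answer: -2599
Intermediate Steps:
a(Q) = Q² (a(Q) = Q*Q = Q²)
(a(-28) - 1910) - 1473 = ((-28)² - 1910) - 1473 = (784 - 1910) - 1473 = -1126 - 1473 = -2599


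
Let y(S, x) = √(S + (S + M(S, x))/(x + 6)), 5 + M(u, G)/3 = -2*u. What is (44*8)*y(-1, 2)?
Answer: 528*I ≈ 528.0*I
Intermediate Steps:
M(u, G) = -15 - 6*u (M(u, G) = -15 + 3*(-2*u) = -15 - 6*u)
y(S, x) = √(S + (-15 - 5*S)/(6 + x)) (y(S, x) = √(S + (S + (-15 - 6*S))/(x + 6)) = √(S + (-15 - 5*S)/(6 + x)))
(44*8)*y(-1, 2) = (44*8)*√((-15 - 1 - 1*2)/(6 + 2)) = 352*√((-15 - 1 - 2)/8) = 352*√((⅛)*(-18)) = 352*√(-9/4) = 352*(3*I/2) = 528*I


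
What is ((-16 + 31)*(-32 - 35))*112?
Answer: -112560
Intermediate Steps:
((-16 + 31)*(-32 - 35))*112 = (15*(-67))*112 = -1005*112 = -112560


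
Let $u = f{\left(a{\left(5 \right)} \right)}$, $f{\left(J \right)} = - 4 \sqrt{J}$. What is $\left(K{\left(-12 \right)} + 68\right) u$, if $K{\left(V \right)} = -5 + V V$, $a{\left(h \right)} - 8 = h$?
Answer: $- 828 \sqrt{13} \approx -2985.4$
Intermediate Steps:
$a{\left(h \right)} = 8 + h$
$u = - 4 \sqrt{13}$ ($u = - 4 \sqrt{8 + 5} = - 4 \sqrt{13} \approx -14.422$)
$K{\left(V \right)} = -5 + V^{2}$
$\left(K{\left(-12 \right)} + 68\right) u = \left(\left(-5 + \left(-12\right)^{2}\right) + 68\right) \left(- 4 \sqrt{13}\right) = \left(\left(-5 + 144\right) + 68\right) \left(- 4 \sqrt{13}\right) = \left(139 + 68\right) \left(- 4 \sqrt{13}\right) = 207 \left(- 4 \sqrt{13}\right) = - 828 \sqrt{13}$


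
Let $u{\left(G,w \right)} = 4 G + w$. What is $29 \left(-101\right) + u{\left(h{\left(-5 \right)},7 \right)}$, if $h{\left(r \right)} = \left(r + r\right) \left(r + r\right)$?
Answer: $-2522$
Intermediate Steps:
$h{\left(r \right)} = 4 r^{2}$ ($h{\left(r \right)} = 2 r 2 r = 4 r^{2}$)
$u{\left(G,w \right)} = w + 4 G$
$29 \left(-101\right) + u{\left(h{\left(-5 \right)},7 \right)} = 29 \left(-101\right) + \left(7 + 4 \cdot 4 \left(-5\right)^{2}\right) = -2929 + \left(7 + 4 \cdot 4 \cdot 25\right) = -2929 + \left(7 + 4 \cdot 100\right) = -2929 + \left(7 + 400\right) = -2929 + 407 = -2522$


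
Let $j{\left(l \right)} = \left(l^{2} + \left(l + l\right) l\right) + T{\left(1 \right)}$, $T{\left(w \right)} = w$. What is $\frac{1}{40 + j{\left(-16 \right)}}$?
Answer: $\frac{1}{809} \approx 0.0012361$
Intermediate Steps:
$j{\left(l \right)} = 1 + 3 l^{2}$ ($j{\left(l \right)} = \left(l^{2} + \left(l + l\right) l\right) + 1 = \left(l^{2} + 2 l l\right) + 1 = \left(l^{2} + 2 l^{2}\right) + 1 = 3 l^{2} + 1 = 1 + 3 l^{2}$)
$\frac{1}{40 + j{\left(-16 \right)}} = \frac{1}{40 + \left(1 + 3 \left(-16\right)^{2}\right)} = \frac{1}{40 + \left(1 + 3 \cdot 256\right)} = \frac{1}{40 + \left(1 + 768\right)} = \frac{1}{40 + 769} = \frac{1}{809}$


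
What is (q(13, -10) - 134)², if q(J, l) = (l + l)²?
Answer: 70756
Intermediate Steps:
q(J, l) = 4*l² (q(J, l) = (2*l)² = 4*l²)
(q(13, -10) - 134)² = (4*(-10)² - 134)² = (4*100 - 134)² = (400 - 134)² = 266² = 70756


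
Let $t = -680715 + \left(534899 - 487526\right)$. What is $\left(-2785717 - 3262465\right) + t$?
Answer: $-6681524$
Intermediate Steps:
$t = -633342$ ($t = -680715 + 47373 = -633342$)
$\left(-2785717 - 3262465\right) + t = \left(-2785717 - 3262465\right) - 633342 = -6048182 - 633342 = -6681524$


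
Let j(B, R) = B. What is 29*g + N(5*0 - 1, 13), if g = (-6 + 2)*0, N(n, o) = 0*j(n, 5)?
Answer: 0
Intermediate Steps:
N(n, o) = 0 (N(n, o) = 0*n = 0)
g = 0 (g = -4*0 = 0)
29*g + N(5*0 - 1, 13) = 29*0 + 0 = 0 + 0 = 0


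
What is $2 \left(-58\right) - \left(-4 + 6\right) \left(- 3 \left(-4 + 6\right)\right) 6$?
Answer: $-44$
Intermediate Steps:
$2 \left(-58\right) - \left(-4 + 6\right) \left(- 3 \left(-4 + 6\right)\right) 6 = -116 - 2 \left(\left(-3\right) 2\right) 6 = -116 - 2 \left(-6\right) 6 = -116 - \left(-12\right) 6 = -116 - -72 = -116 + 72 = -44$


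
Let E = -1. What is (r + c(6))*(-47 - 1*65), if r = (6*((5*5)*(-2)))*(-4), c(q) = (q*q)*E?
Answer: -130368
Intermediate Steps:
c(q) = -q² (c(q) = (q*q)*(-1) = q²*(-1) = -q²)
r = 1200 (r = (6*(25*(-2)))*(-4) = (6*(-50))*(-4) = -300*(-4) = 1200)
(r + c(6))*(-47 - 1*65) = (1200 - 1*6²)*(-47 - 1*65) = (1200 - 1*36)*(-47 - 65) = (1200 - 36)*(-112) = 1164*(-112) = -130368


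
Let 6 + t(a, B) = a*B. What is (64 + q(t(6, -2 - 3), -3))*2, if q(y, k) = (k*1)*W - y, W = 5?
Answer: 170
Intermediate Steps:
t(a, B) = -6 + B*a (t(a, B) = -6 + a*B = -6 + B*a)
q(y, k) = -y + 5*k (q(y, k) = (k*1)*5 - y = k*5 - y = 5*k - y = -y + 5*k)
(64 + q(t(6, -2 - 3), -3))*2 = (64 + (-(-6 + (-2 - 3)*6) + 5*(-3)))*2 = (64 + (-(-6 - 5*6) - 15))*2 = (64 + (-(-6 - 30) - 15))*2 = (64 + (-1*(-36) - 15))*2 = (64 + (36 - 15))*2 = (64 + 21)*2 = 85*2 = 170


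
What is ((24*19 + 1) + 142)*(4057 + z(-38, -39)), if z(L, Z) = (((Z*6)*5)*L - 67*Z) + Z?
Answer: 30603509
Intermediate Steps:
z(L, Z) = -66*Z + 30*L*Z (z(L, Z) = (((6*Z)*5)*L - 67*Z) + Z = ((30*Z)*L - 67*Z) + Z = (30*L*Z - 67*Z) + Z = (-67*Z + 30*L*Z) + Z = -66*Z + 30*L*Z)
((24*19 + 1) + 142)*(4057 + z(-38, -39)) = ((24*19 + 1) + 142)*(4057 + 6*(-39)*(-11 + 5*(-38))) = ((456 + 1) + 142)*(4057 + 6*(-39)*(-11 - 190)) = (457 + 142)*(4057 + 6*(-39)*(-201)) = 599*(4057 + 47034) = 599*51091 = 30603509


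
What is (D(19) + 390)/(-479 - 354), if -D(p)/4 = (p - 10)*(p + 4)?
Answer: 438/833 ≈ 0.52581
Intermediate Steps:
D(p) = -4*(-10 + p)*(4 + p) (D(p) = -4*(p - 10)*(p + 4) = -4*(-10 + p)*(4 + p))
(D(19) + 390)/(-479 - 354) = ((160 - 4*19² + 24*19) + 390)/(-479 - 354) = ((160 - 4*361 + 456) + 390)/(-833) = ((160 - 1444 + 456) + 390)*(-1/833) = (-828 + 390)*(-1/833) = -438*(-1/833) = 438/833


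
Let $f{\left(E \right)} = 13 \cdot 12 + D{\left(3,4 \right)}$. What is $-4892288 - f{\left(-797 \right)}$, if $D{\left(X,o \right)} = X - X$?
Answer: $-4892444$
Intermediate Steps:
$D{\left(X,o \right)} = 0$
$f{\left(E \right)} = 156$ ($f{\left(E \right)} = 13 \cdot 12 + 0 = 156 + 0 = 156$)
$-4892288 - f{\left(-797 \right)} = -4892288 - 156 = -4892444$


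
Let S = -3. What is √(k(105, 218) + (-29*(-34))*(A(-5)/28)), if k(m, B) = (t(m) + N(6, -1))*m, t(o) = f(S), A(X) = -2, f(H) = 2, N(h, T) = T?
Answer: 11*√14/7 ≈ 5.8797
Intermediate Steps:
t(o) = 2
k(m, B) = m (k(m, B) = (2 - 1)*m = 1*m = m)
√(k(105, 218) + (-29*(-34))*(A(-5)/28)) = √(105 + (-29*(-34))*(-2/28)) = √(105 + 986*(-2*1/28)) = √(105 + 986*(-1/14)) = √(105 - 493/7) = √(242/7) = 11*√14/7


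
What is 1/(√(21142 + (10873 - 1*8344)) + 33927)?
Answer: 33927/1151017658 - √23671/1151017658 ≈ 2.9342e-5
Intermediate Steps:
1/(√(21142 + (10873 - 1*8344)) + 33927) = 1/(√(21142 + (10873 - 8344)) + 33927) = 1/(√(21142 + 2529) + 33927) = 1/(√23671 + 33927) = 1/(33927 + √23671)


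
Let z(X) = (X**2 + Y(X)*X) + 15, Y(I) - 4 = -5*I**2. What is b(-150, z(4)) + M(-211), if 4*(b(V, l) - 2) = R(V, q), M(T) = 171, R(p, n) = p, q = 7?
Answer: 271/2 ≈ 135.50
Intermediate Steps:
Y(I) = 4 - 5*I**2
z(X) = 15 + X**2 + X*(4 - 5*X**2) (z(X) = (X**2 + (4 - 5*X**2)*X) + 15 = (X**2 + X*(4 - 5*X**2)) + 15 = 15 + X**2 + X*(4 - 5*X**2))
b(V, l) = 2 + V/4
b(-150, z(4)) + M(-211) = (2 + (1/4)*(-150)) + 171 = (2 - 75/2) + 171 = -71/2 + 171 = 271/2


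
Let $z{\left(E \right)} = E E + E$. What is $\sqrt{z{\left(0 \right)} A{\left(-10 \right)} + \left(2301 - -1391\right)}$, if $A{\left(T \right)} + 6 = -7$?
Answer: $2 \sqrt{923} \approx 60.762$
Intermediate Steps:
$z{\left(E \right)} = E + E^{2}$ ($z{\left(E \right)} = E^{2} + E = E + E^{2}$)
$A{\left(T \right)} = -13$ ($A{\left(T \right)} = -6 - 7 = -13$)
$\sqrt{z{\left(0 \right)} A{\left(-10 \right)} + \left(2301 - -1391\right)} = \sqrt{0 \left(1 + 0\right) \left(-13\right) + \left(2301 - -1391\right)} = \sqrt{0 \cdot 1 \left(-13\right) + \left(2301 + 1391\right)} = \sqrt{0 \left(-13\right) + 3692} = \sqrt{0 + 3692} = \sqrt{3692} = 2 \sqrt{923}$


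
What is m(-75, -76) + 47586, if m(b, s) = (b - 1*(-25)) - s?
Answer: 47612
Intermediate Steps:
m(b, s) = 25 + b - s (m(b, s) = (b + 25) - s = (25 + b) - s = 25 + b - s)
m(-75, -76) + 47586 = (25 - 75 - 1*(-76)) + 47586 = (25 - 75 + 76) + 47586 = 26 + 47586 = 47612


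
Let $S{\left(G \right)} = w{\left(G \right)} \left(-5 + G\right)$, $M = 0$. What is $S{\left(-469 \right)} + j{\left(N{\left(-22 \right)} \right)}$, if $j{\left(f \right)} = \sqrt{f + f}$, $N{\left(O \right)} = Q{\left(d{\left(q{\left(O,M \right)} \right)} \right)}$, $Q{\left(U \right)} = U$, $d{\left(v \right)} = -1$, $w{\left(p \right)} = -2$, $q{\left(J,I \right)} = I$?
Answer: $948 + i \sqrt{2} \approx 948.0 + 1.4142 i$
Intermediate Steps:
$N{\left(O \right)} = -1$
$j{\left(f \right)} = \sqrt{2} \sqrt{f}$ ($j{\left(f \right)} = \sqrt{2 f} = \sqrt{2} \sqrt{f}$)
$S{\left(G \right)} = 10 - 2 G$ ($S{\left(G \right)} = - 2 \left(-5 + G\right) = 10 - 2 G$)
$S{\left(-469 \right)} + j{\left(N{\left(-22 \right)} \right)} = \left(10 - -938\right) + \sqrt{2} \sqrt{-1} = \left(10 + 938\right) + \sqrt{2} i = 948 + i \sqrt{2}$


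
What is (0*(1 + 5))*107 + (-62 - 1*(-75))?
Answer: 13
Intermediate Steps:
(0*(1 + 5))*107 + (-62 - 1*(-75)) = (0*6)*107 + (-62 + 75) = 0*107 + 13 = 0 + 13 = 13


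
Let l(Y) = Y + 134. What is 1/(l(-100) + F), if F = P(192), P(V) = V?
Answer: 1/226 ≈ 0.0044248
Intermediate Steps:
l(Y) = 134 + Y
F = 192
1/(l(-100) + F) = 1/((134 - 100) + 192) = 1/(34 + 192) = 1/226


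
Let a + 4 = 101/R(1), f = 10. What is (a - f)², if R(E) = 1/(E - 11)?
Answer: 1048576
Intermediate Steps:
R(E) = 1/(-11 + E)
a = -1014 (a = -4 + 101/(1/(-11 + 1)) = -4 + 101/(1/(-10)) = -4 + 101/(-⅒) = -4 + 101*(-10) = -4 - 1010 = -1014)
(a - f)² = (-1014 - 1*10)² = (-1014 - 10)² = (-1024)² = 1048576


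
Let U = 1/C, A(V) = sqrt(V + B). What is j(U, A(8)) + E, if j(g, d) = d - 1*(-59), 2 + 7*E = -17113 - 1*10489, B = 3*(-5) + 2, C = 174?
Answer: -27191/7 + I*sqrt(5) ≈ -3884.4 + 2.2361*I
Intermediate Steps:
B = -13 (B = -15 + 2 = -13)
E = -27604/7 (E = -2/7 + (-17113 - 1*10489)/7 = -2/7 + (-17113 - 10489)/7 = -2/7 + (1/7)*(-27602) = -2/7 - 27602/7 = -27604/7 ≈ -3943.4)
A(V) = sqrt(-13 + V) (A(V) = sqrt(V - 13) = sqrt(-13 + V))
U = 1/174 ≈ 0.0057471
j(g, d) = 59 + d (j(g, d) = d + 59 = 59 + d)
j(U, A(8)) + E = (59 + sqrt(-13 + 8)) - 27604/7 = (59 + sqrt(-5)) - 27604/7 = (59 + I*sqrt(5)) - 27604/7 = -27191/7 + I*sqrt(5)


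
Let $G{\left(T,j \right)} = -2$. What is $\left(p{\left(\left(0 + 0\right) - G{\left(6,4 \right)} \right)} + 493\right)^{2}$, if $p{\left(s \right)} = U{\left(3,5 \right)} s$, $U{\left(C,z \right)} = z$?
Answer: $253009$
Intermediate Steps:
$p{\left(s \right)} = 5 s$
$\left(p{\left(\left(0 + 0\right) - G{\left(6,4 \right)} \right)} + 493\right)^{2} = \left(5 \left(\left(0 + 0\right) - -2\right) + 493\right)^{2} = \left(5 \left(0 + 2\right) + 493\right)^{2} = \left(5 \cdot 2 + 493\right)^{2} = \left(10 + 493\right)^{2} = 503^{2} = 253009$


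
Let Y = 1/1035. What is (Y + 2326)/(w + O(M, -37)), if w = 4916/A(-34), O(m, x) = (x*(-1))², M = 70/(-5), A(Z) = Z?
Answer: 40925987/21543525 ≈ 1.8997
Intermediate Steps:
M = -14 (M = 70*(-⅕) = -14)
Y = 1/1035 ≈ 0.00096618
O(m, x) = x² (O(m, x) = (-x)² = x²)
w = -2458/17 (w = 4916/(-34) = 4916*(-1/34) = -2458/17 ≈ -144.59)
(Y + 2326)/(w + O(M, -37)) = (1/1035 + 2326)/(-2458/17 + (-37)²) = 2407411/(1035*(-2458/17 + 1369)) = 2407411/(1035*(20815/17)) = (2407411/1035)*(17/20815) = 40925987/21543525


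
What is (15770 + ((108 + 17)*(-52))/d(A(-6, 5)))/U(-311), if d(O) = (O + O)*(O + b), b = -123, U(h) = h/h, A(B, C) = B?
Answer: 6101365/387 ≈ 15766.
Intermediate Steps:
U(h) = 1
d(O) = 2*O*(-123 + O) (d(O) = (O + O)*(O - 123) = (2*O)*(-123 + O) = 2*O*(-123 + O))
(15770 + ((108 + 17)*(-52))/d(A(-6, 5)))/U(-311) = (15770 + ((108 + 17)*(-52))/((2*(-6)*(-123 - 6))))/1 = (15770 + (125*(-52))/((2*(-6)*(-129))))*1 = (15770 - 6500/1548)*1 = (15770 - 6500*1/1548)*1 = (15770 - 1625/387)*1 = (6101365/387)*1 = 6101365/387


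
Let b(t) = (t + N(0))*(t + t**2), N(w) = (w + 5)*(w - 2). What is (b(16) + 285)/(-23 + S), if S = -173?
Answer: -1917/196 ≈ -9.7806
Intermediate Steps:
N(w) = (-2 + w)*(5 + w) (N(w) = (5 + w)*(-2 + w) = (-2 + w)*(5 + w))
b(t) = (-10 + t)*(t + t**2) (b(t) = (t + (-10 + 0**2 + 3*0))*(t + t**2) = (t + (-10 + 0 + 0))*(t + t**2) = (t - 10)*(t + t**2) = (-10 + t)*(t + t**2))
(b(16) + 285)/(-23 + S) = (16*(-10 + 16**2 - 9*16) + 285)/(-23 - 173) = (16*(-10 + 256 - 144) + 285)/(-196) = (16*102 + 285)*(-1/196) = (1632 + 285)*(-1/196) = 1917*(-1/196) = -1917/196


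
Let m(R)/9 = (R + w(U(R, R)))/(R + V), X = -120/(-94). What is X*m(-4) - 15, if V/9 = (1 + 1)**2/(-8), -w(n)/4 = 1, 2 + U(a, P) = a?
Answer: -3345/799 ≈ -4.1865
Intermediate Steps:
X = 60/47 (X = -120*(-1/94) = 60/47 ≈ 1.2766)
U(a, P) = -2 + a
w(n) = -4 (w(n) = -4*1 = -4)
V = -9/2 (V = 9*((1 + 1)**2/(-8)) = 9*(2**2*(-1/8)) = 9*(4*(-1/8)) = 9*(-1/2) = -9/2 ≈ -4.5000)
m(R) = 9*(-4 + R)/(-9/2 + R) (m(R) = 9*((R - 4)/(R - 9/2)) = 9*((-4 + R)/(-9/2 + R)) = 9*(-4 + R)/(-9/2 + R))
X*m(-4) - 15 = 60*(18*(-4 - 4)/(-9 + 2*(-4)))/47 - 15 = 60*(18*(-8)/(-9 - 8))/47 - 15 = 60*(18*(-8)/(-17))/47 - 15 = 60*(18*(-1/17)*(-8))/47 - 15 = (60/47)*(144/17) - 15 = 8640/799 - 15 = -3345/799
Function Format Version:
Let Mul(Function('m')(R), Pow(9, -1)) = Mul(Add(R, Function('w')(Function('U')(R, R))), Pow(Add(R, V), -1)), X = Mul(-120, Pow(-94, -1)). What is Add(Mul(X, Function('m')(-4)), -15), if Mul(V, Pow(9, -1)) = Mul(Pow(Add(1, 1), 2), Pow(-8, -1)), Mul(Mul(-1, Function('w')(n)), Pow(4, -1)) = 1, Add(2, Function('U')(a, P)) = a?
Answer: Rational(-3345, 799) ≈ -4.1865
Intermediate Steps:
X = Rational(60, 47) (X = Mul(-120, Rational(-1, 94)) = Rational(60, 47) ≈ 1.2766)
Function('U')(a, P) = Add(-2, a)
Function('w')(n) = -4 (Function('w')(n) = Mul(-4, 1) = -4)
V = Rational(-9, 2) (V = Mul(9, Mul(Pow(Add(1, 1), 2), Pow(-8, -1))) = Mul(9, Mul(Pow(2, 2), Rational(-1, 8))) = Mul(9, Mul(4, Rational(-1, 8))) = Mul(9, Rational(-1, 2)) = Rational(-9, 2) ≈ -4.5000)
Function('m')(R) = Mul(9, Pow(Add(Rational(-9, 2), R), -1), Add(-4, R)) (Function('m')(R) = Mul(9, Mul(Add(R, -4), Pow(Add(R, Rational(-9, 2)), -1))) = Mul(9, Mul(Add(-4, R), Pow(Add(Rational(-9, 2), R), -1))) = Mul(9, Mul(Pow(Add(Rational(-9, 2), R), -1), Add(-4, R))) = Mul(9, Pow(Add(Rational(-9, 2), R), -1), Add(-4, R)))
Add(Mul(X, Function('m')(-4)), -15) = Add(Mul(Rational(60, 47), Mul(18, Pow(Add(-9, Mul(2, -4)), -1), Add(-4, -4))), -15) = Add(Mul(Rational(60, 47), Mul(18, Pow(Add(-9, -8), -1), -8)), -15) = Add(Mul(Rational(60, 47), Mul(18, Pow(-17, -1), -8)), -15) = Add(Mul(Rational(60, 47), Mul(18, Rational(-1, 17), -8)), -15) = Add(Mul(Rational(60, 47), Rational(144, 17)), -15) = Add(Rational(8640, 799), -15) = Rational(-3345, 799)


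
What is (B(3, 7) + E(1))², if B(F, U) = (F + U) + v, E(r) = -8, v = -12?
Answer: 100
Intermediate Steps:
B(F, U) = -12 + F + U (B(F, U) = (F + U) - 12 = -12 + F + U)
(B(3, 7) + E(1))² = ((-12 + 3 + 7) - 8)² = (-2 - 8)² = (-10)² = 100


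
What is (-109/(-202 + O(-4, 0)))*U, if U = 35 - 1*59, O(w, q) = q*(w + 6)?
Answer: -1308/101 ≈ -12.951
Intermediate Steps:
O(w, q) = q*(6 + w)
U = -24 (U = 35 - 59 = -24)
(-109/(-202 + O(-4, 0)))*U = -109/(-202 + 0*(6 - 4))*(-24) = -109/(-202 + 0*2)*(-24) = -109/(-202 + 0)*(-24) = -109/(-202)*(-24) = -109*(-1/202)*(-24) = (109/202)*(-24) = -1308/101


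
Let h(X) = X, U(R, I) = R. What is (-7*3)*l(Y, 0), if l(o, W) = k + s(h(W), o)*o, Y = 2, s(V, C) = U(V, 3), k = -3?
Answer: 63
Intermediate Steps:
s(V, C) = V
l(o, W) = -3 + W*o
(-7*3)*l(Y, 0) = (-7*3)*(-3 + 0*2) = -21*(-3 + 0) = -21*(-3) = 63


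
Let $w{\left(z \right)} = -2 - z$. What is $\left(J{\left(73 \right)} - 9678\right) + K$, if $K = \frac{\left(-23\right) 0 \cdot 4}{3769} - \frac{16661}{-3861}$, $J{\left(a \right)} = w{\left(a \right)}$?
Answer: $- \frac{37639672}{3861} \approx -9748.7$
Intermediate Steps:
$J{\left(a \right)} = -2 - a$
$K = \frac{16661}{3861}$ ($K = 0 \cdot 4 \cdot \frac{1}{3769} - - \frac{16661}{3861} = 0 \cdot \frac{1}{3769} + \frac{16661}{3861} = 0 + \frac{16661}{3861} = \frac{16661}{3861} \approx 4.3152$)
$\left(J{\left(73 \right)} - 9678\right) + K = \left(\left(-2 - 73\right) - 9678\right) + \frac{16661}{3861} = \left(-75 - 9678\right) + \frac{16661}{3861} = -9753 + \frac{16661}{3861} = - \frac{37639672}{3861}$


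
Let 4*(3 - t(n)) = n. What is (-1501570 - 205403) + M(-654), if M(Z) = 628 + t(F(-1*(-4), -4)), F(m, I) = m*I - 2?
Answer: -3412675/2 ≈ -1.7063e+6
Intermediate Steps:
F(m, I) = -2 + I*m (F(m, I) = I*m - 2 = -2 + I*m)
t(n) = 3 - n/4
M(Z) = 1271/2 (M(Z) = 628 + (3 - (-2 - (-4)*(-4))/4) = 628 + (3 - (-2 - 4*4)/4) = 628 + (3 - (-2 - 16)/4) = 628 + (3 - ¼*(-18)) = 628 + (3 + 9/2) = 628 + 15/2 = 1271/2)
(-1501570 - 205403) + M(-654) = (-1501570 - 205403) + 1271/2 = -1706973 + 1271/2 = -3412675/2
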